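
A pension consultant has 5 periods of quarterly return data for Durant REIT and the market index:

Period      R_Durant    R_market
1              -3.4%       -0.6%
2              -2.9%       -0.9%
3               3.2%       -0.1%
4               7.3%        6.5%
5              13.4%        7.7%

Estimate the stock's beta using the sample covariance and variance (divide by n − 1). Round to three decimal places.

1.559

Mean R_i = (-3.4 − 2.9 + 3.2 + 7.3 + 13.4) / 5 = 3.5200%
Mean R_m = (-0.6 − 0.9 − 0.1 + 6.5 + 7.7) / 5 = 2.5200%
Σ(R_i − R̄_i)(R_m − R̄_m) = 110.6080  ⇒  Cov = 110.6080 / 4 = 27.6520
Σ(R_m − R̄_m)² = 70.9680  ⇒  Var(R_m) = 70.9680 / 4 = 17.7420
β = Cov / Var(R_m) = 27.6520 / 17.7420 = 1.5586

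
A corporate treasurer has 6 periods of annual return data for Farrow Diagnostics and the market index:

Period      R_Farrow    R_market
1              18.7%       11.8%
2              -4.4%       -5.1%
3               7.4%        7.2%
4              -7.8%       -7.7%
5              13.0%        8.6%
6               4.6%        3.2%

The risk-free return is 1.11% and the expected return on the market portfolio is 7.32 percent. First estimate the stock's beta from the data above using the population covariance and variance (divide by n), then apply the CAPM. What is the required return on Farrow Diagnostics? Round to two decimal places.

8.98%

Mean R_i = (18.7 − 4.4 + 7.4 − 7.8 + 13.0 + 4.6) / 6 = 5.2500%
Mean R_m = (11.8 − 5.1 + 7.2 − 7.7 + 8.6 + 3.2) / 6 = 3.0000%
Σ(R_i − R̄_i)(R_m − R̄_m) = 388.4600  ⇒  Cov = 388.4600 / 6 = 64.7433
Σ(R_m − R̄_m)² = 306.5800  ⇒  Var(R_m) = 306.5800 / 6 = 51.0967
β = Cov / Var(R_m) = 64.7433 / 51.0967 = 1.2671
MRP = 7.32% − 1.11% = 6.21%
E(R) = R_f + β × MRP = 1.11% + 1.2671 × 6.21% = 8.98%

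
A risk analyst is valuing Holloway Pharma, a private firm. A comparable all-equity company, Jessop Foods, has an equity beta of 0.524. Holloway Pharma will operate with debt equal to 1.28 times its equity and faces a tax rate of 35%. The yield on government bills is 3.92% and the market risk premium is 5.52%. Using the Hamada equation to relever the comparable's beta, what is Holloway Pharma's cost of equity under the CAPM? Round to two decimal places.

β_L = β_U × [1 + (1 − t)(D/E)] = 0.524 × [1 + (1 − 0.35) × 1.28]
    = 0.524 × [1 + 0.65 × 1.28] = 0.524 × 1.8320 = 0.9600
E(R) = R_f + β_L × MRP = 3.92% + 0.9600 × 5.52% = 9.22%

9.22%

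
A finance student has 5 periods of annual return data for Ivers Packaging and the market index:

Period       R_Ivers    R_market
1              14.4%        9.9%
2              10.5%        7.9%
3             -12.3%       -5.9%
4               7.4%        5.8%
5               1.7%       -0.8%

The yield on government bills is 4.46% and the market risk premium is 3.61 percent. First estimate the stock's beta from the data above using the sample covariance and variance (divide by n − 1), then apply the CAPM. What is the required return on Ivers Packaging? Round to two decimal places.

10.04%

Mean R_i = (14.4 + 10.5 − 12.3 + 7.4 + 1.7) / 5 = 4.3400%
Mean R_m = (9.9 + 7.9 − 5.9 + 5.8 − 0.8) / 5 = 3.3800%
Σ(R_i − R̄_i)(R_m − R̄_m) = 266.2940  ⇒  Cov = 266.2940 / 4 = 66.5735
Σ(R_m − R̄_m)² = 172.3880  ⇒  Var(R_m) = 172.3880 / 4 = 43.0970
β = Cov / Var(R_m) = 66.5735 / 43.0970 = 1.5447
E(R) = R_f + β × MRP = 4.46% + 1.5447 × 3.61% = 10.04%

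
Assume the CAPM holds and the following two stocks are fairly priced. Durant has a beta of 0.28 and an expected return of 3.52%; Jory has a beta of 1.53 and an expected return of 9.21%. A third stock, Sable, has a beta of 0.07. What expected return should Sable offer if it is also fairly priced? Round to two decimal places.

MRP (SML slope) = (9.21% − 3.52%) / (1.53 − 0.28) = 5.69% / 1.25 = 4.5520%
R_f (intercept) = 3.52% − 0.28 × 4.5520% = 2.2454%
E(R_Sable) = R_f + β × MRP = 2.2454% + 0.07 × 4.5520% = 2.56%

2.56%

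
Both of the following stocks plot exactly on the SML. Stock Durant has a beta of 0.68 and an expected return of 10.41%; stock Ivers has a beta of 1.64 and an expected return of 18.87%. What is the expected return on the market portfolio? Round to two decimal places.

13.23%

Both satisfy E(R) = R_f + β·MRP, so the slope of the SML is
MRP = (18.87% − 10.41%) / (1.64 − 0.68) = 8.46% / 0.96 = 8.8125%
R_f = E(R_Durant) − β_Durant·MRP = 10.41% − 0.68 × 8.8125% = 4.4175%
E(R_m) = R_f + MRP = 4.4175% + 8.8125% = 13.23%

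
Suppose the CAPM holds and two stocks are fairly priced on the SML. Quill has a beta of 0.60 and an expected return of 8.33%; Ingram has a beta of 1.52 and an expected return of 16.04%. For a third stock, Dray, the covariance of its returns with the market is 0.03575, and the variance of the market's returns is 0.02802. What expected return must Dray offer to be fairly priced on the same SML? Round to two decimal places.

MRP = (16.04% − 8.33%) / (1.52 − 0.60) = 8.3804%
R_f = 8.33% − 0.60 × 8.3804% = 3.3018%
β_Dray = Cov / Var(R_m) = 0.03575 / 0.02802 = 1.2759
E(R_Dray) = R_f + β × MRP = 3.3018% + 1.2759 × 8.3804% = 13.99%

13.99%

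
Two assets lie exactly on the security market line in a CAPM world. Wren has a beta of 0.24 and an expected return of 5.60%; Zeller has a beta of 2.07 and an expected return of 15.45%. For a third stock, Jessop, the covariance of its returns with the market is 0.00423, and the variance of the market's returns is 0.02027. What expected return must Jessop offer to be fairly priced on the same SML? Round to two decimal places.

5.43%

MRP = (15.45% − 5.60%) / (2.07 − 0.24) = 5.3825%
R_f = 5.60% − 0.24 × 5.3825% = 4.3082%
β_Jessop = Cov / Var(R_m) = 0.00423 / 0.02027 = 0.2087
E(R_Jessop) = R_f + β × MRP = 4.3082% + 0.2087 × 5.3825% = 5.43%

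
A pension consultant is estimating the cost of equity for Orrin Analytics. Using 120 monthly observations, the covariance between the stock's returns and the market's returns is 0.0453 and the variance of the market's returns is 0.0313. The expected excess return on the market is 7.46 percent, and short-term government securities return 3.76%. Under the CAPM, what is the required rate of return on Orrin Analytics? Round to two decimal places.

14.56%

β = Cov(R_i, R_m) / Var(R_m) = 0.0453 / 0.0313 = 1.4473
E(R) = R_f + β × MRP = 3.76% + 1.4473 × 7.46% = 14.56%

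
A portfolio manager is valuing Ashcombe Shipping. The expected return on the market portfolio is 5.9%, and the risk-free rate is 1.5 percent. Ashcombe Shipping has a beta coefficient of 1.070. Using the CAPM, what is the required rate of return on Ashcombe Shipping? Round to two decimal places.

6.21%

Market risk premium = E(R_m) − R_f = 5.9% − 1.5% = 4.40%
E(R) = R_f + β × MRP = 1.5% + 1.070 × 4.4% = 6.21%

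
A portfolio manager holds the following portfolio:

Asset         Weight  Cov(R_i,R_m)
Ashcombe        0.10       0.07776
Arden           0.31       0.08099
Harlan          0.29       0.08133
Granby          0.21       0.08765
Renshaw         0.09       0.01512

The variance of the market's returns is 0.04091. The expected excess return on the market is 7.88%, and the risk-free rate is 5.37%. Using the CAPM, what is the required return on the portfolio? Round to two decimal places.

β_Ashcombe = 0.07776 / 0.04091 = 1.9008
β_Arden = 0.08099 / 0.04091 = 1.9797
β_Harlan = 0.08133 / 0.04091 = 1.9880
β_Granby = 0.08765 / 0.04091 = 2.1425
β_Renshaw = 0.01512 / 0.04091 = 0.3696
β_P = Σ w_i β_i = 0.10×1.9008 + 0.31×1.9797 + 0.29×1.9880 + 0.21×2.1425 + 0.09×0.3696 = 1.8635
E(R_P) = R_f + β_P × MRP = 5.37% + 1.8635 × 7.88% = 20.05%

20.05%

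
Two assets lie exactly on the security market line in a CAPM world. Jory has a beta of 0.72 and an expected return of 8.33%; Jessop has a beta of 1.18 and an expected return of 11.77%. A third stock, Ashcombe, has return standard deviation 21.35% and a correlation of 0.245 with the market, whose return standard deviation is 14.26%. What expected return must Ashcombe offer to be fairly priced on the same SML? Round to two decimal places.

5.69%

MRP = (11.77% − 8.33%) / (1.18 − 0.72) = 7.4783%
R_f = 8.33% − 0.72 × 7.4783% = 2.9456%
β_Ashcombe = ρ·σ_i/σ_m = 0.245 × 21.35 / 14.26 = 0.3668
E(R_Ashcombe) = R_f + β × MRP = 2.9456% + 0.3668 × 7.4783% = 5.69%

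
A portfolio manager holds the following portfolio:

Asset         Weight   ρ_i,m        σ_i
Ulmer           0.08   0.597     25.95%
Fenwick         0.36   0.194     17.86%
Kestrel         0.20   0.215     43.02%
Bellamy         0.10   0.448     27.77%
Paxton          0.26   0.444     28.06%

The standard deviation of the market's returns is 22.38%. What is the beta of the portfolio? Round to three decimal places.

β_Ulmer = 0.597 × 25.95% / 22.38% = 0.6922
β_Fenwick = 0.194 × 17.86% / 22.38% = 0.1548
β_Kestrel = 0.215 × 43.02% / 22.38% = 0.4133
β_Bellamy = 0.448 × 27.77% / 22.38% = 0.5559
β_Paxton = 0.444 × 28.06% / 22.38% = 0.5567
β_P = Σ w_i β_i = 0.08×0.6922 + 0.36×0.1548 + 0.20×0.4133 + 0.10×0.5559 + 0.26×0.5567 = 0.3941

0.394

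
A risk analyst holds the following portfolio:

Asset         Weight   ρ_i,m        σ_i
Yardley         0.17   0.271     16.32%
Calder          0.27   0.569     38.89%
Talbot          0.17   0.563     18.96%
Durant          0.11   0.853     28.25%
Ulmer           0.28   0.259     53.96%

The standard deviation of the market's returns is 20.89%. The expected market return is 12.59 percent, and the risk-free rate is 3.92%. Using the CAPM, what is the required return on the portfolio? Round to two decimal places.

10.19%

β_Yardley = 0.271 × 16.32% / 20.89% = 0.2117
β_Calder = 0.569 × 38.89% / 20.89% = 1.0593
β_Talbot = 0.563 × 18.96% / 20.89% = 0.5110
β_Durant = 0.853 × 28.25% / 20.89% = 1.1535
β_Ulmer = 0.259 × 53.96% / 20.89% = 0.6690
β_P = Σ w_i β_i = 0.17×0.2117 + 0.27×1.0593 + 0.17×0.5110 + 0.11×1.1535 + 0.28×0.6690 = 0.7231
MRP = 12.59% − 3.92% = 8.67%
E(R_P) = R_f + β_P × MRP = 3.92% + 0.7231 × 8.67% = 10.19%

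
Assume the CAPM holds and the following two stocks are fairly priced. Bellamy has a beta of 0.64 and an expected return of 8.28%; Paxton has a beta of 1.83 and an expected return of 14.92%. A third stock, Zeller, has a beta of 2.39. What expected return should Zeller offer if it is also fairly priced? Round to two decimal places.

MRP (SML slope) = (14.92% − 8.28%) / (1.83 − 0.64) = 6.64% / 1.19 = 5.5798%
R_f (intercept) = 8.28% − 0.64 × 5.5798% = 4.7089%
E(R_Zeller) = R_f + β × MRP = 4.7089% + 2.39 × 5.5798% = 18.04%

18.04%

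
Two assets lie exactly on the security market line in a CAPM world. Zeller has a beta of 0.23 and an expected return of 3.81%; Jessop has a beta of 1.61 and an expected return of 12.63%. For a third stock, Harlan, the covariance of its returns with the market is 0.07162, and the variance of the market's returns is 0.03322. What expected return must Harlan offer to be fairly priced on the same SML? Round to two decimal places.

MRP = (12.63% − 3.81%) / (1.61 − 0.23) = 6.3913%
R_f = 3.81% − 0.23 × 6.3913% = 2.3400%
β_Harlan = Cov / Var(R_m) = 0.07162 / 0.03322 = 2.1559
E(R_Harlan) = R_f + β × MRP = 2.3400% + 2.1559 × 6.3913% = 16.12%

16.12%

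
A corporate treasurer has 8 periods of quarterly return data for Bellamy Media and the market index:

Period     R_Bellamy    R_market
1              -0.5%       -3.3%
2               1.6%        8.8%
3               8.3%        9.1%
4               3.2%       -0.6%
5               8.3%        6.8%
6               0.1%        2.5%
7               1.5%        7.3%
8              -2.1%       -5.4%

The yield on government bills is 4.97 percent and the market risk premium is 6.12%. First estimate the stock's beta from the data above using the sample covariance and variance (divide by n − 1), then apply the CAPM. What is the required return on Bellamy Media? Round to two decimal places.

7.77%

Mean R_i = (-0.5 + 1.6 + 8.3 + 3.2 + 8.3 + 0.1 + 1.5 − 2.1) / 8 = 2.5500%
Mean R_m = (-3.3 + 8.8 + 9.1 − 0.6 + 6.8 + 2.5 + 7.3 − 5.4) / 8 = 3.1500%
Σ(R_i − R̄_i)(R_m − R̄_m) = 104.0600  ⇒  Cov = 104.0600 / 7 = 14.8657
Σ(R_m − R̄_m)² = 227.0600  ⇒  Var(R_m) = 227.0600 / 7 = 32.4371
β = Cov / Var(R_m) = 14.8657 / 32.4371 = 0.4583
E(R) = R_f + β × MRP = 4.97% + 0.4583 × 6.12% = 7.77%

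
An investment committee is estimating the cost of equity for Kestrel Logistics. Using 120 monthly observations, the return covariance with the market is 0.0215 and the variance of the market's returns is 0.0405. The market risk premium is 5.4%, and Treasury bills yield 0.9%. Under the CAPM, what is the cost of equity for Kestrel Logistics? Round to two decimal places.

3.77%

β = Cov(R_i, R_m) / Var(R_m) = 0.0215 / 0.0405 = 0.5309
E(R) = R_f + β × MRP = 0.9% + 0.5309 × 5.4% = 3.77%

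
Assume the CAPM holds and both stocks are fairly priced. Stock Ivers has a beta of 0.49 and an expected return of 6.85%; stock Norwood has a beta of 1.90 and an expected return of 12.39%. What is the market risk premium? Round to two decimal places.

3.93%

Both satisfy E(R) = R_f + β·MRP, so the slope of the SML is
MRP = (12.39% − 6.85%) / (1.90 − 0.49) = 5.54% / 1.41 = 3.9291%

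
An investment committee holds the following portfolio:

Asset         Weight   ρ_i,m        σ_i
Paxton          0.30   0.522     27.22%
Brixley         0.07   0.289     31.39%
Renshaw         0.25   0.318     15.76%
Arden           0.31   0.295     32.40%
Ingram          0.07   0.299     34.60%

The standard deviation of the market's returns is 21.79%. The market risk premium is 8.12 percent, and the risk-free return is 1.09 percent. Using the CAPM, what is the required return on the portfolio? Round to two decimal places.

β_Paxton = 0.522 × 27.22% / 21.79% = 0.6521
β_Brixley = 0.289 × 31.39% / 21.79% = 0.4163
β_Renshaw = 0.318 × 15.76% / 21.79% = 0.2300
β_Arden = 0.295 × 32.40% / 21.79% = 0.4386
β_Ingram = 0.299 × 34.60% / 21.79% = 0.4748
β_P = Σ w_i β_i = 0.30×0.6521 + 0.07×0.4163 + 0.25×0.2300 + 0.31×0.4386 + 0.07×0.4748 = 0.4515
E(R_P) = R_f + β_P × MRP = 1.09% + 0.4515 × 8.12% = 4.76%

4.76%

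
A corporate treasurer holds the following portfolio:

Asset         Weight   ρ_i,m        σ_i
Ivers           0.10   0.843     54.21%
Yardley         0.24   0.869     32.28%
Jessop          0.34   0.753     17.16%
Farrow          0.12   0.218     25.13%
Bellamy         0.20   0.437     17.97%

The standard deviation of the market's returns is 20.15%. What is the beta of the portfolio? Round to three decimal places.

0.890

β_Ivers = 0.843 × 54.21% / 20.15% = 2.2679
β_Yardley = 0.869 × 32.28% / 20.15% = 1.3921
β_Jessop = 0.753 × 17.16% / 20.15% = 0.6413
β_Farrow = 0.218 × 25.13% / 20.15% = 0.2719
β_Bellamy = 0.437 × 17.97% / 20.15% = 0.3897
β_P = Σ w_i β_i = 0.10×2.2679 + 0.24×1.3921 + 0.34×0.6413 + 0.12×0.2719 + 0.20×0.3897 = 0.8895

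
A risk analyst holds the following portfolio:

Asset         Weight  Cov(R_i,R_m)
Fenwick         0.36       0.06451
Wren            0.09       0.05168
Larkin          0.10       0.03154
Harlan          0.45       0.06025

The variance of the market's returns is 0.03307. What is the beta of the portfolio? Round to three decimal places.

1.758

β_Fenwick = 0.06451 / 0.03307 = 1.9507
β_Wren = 0.05168 / 0.03307 = 1.5627
β_Larkin = 0.03154 / 0.03307 = 0.9537
β_Harlan = 0.06025 / 0.03307 = 1.8219
β_P = Σ w_i β_i = 0.36×1.9507 + 0.09×1.5627 + 0.10×0.9537 + 0.45×1.8219 = 1.7581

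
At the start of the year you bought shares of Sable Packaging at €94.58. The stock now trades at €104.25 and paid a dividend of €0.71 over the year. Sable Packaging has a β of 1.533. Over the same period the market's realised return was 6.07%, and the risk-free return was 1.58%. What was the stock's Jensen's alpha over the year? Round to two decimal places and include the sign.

Realised HPR = (P1 + D1 − P0) / P0 = (104.25 + 0.71 − 94.58) / 94.58 = 10.38 / 94.58 = 10.9748%
MRP = 6.07% − 1.58% = 4.49%
CAPM required = R_f + β·MRP = 1.58% + 1.533 × 4.49% = 8.46317%
α = realised − required = 10.9748% − 8.46317% = +2.51%

+2.51%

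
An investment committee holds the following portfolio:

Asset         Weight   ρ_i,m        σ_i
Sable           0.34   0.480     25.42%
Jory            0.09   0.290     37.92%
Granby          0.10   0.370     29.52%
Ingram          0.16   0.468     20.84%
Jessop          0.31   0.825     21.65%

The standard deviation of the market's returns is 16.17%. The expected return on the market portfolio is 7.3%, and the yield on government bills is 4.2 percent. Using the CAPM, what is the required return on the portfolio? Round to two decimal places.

6.76%

β_Sable = 0.480 × 25.42% / 16.17% = 0.7546
β_Jory = 0.290 × 37.92% / 16.17% = 0.6801
β_Granby = 0.370 × 29.52% / 16.17% = 0.6755
β_Ingram = 0.468 × 20.84% / 16.17% = 0.6032
β_Jessop = 0.825 × 21.65% / 16.17% = 1.1046
β_P = Σ w_i β_i = 0.34×0.7546 + 0.09×0.6801 + 0.10×0.6755 + 0.16×0.6032 + 0.31×1.1046 = 0.8243
MRP = 7.3% − 4.2% = 3.10%
E(R_P) = R_f + β_P × MRP = 4.2% + 0.8243 × 3.1% = 6.76%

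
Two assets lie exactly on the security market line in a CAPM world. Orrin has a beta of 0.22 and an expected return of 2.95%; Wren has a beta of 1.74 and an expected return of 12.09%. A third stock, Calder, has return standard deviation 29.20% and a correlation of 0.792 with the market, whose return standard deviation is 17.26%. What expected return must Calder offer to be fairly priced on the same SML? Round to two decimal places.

MRP = (12.09% − 2.95%) / (1.74 − 0.22) = 6.0132%
R_f = 2.95% − 0.22 × 6.0132% = 1.6271%
β_Calder = ρ·σ_i/σ_m = 0.792 × 29.20 / 17.26 = 1.3399
E(R_Calder) = R_f + β × MRP = 1.6271% + 1.3399 × 6.0132% = 9.68%

9.68%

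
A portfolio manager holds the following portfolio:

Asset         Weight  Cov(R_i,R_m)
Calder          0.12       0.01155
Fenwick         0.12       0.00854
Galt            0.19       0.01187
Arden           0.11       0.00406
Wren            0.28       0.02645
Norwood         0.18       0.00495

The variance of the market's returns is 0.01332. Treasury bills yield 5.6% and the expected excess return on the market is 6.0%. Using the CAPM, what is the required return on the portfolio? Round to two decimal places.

11.64%

β_Calder = 0.01155 / 0.01332 = 0.8671
β_Fenwick = 0.00854 / 0.01332 = 0.6411
β_Galt = 0.01187 / 0.01332 = 0.8911
β_Arden = 0.00406 / 0.01332 = 0.3048
β_Wren = 0.02645 / 0.01332 = 1.9857
β_Norwood = 0.00495 / 0.01332 = 0.3716
β_P = Σ w_i β_i = 0.12×0.8671 + 0.12×0.6411 + 0.19×0.8911 + 0.11×0.3048 + 0.28×1.9857 + 0.18×0.3716 = 1.0067
E(R_P) = R_f + β_P × MRP = 5.6% + 1.0067 × 6.0% = 11.64%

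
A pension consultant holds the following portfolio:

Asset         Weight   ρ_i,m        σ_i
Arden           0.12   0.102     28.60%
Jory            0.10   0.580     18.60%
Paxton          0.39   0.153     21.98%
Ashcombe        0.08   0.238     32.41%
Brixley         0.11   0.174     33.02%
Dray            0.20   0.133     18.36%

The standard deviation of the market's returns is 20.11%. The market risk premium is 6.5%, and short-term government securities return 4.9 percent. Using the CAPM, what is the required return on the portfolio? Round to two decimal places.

6.35%

β_Arden = 0.102 × 28.60% / 20.11% = 0.1451
β_Jory = 0.580 × 18.60% / 20.11% = 0.5364
β_Paxton = 0.153 × 21.98% / 20.11% = 0.1672
β_Ashcombe = 0.238 × 32.41% / 20.11% = 0.3836
β_Brixley = 0.174 × 33.02% / 20.11% = 0.2857
β_Dray = 0.133 × 18.36% / 20.11% = 0.1214
β_P = Σ w_i β_i = 0.12×0.1451 + 0.10×0.5364 + 0.39×0.1672 + 0.08×0.3836 + 0.11×0.2857 + 0.20×0.1214 = 0.2227
E(R_P) = R_f + β_P × MRP = 4.9% + 0.2227 × 6.5% = 6.35%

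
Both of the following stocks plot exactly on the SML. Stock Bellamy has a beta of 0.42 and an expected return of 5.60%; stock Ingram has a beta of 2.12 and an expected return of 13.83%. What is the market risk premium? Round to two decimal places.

4.84%

Both satisfy E(R) = R_f + β·MRP, so the slope of the SML is
MRP = (13.83% − 5.60%) / (2.12 − 0.42) = 8.23% / 1.70 = 4.8412%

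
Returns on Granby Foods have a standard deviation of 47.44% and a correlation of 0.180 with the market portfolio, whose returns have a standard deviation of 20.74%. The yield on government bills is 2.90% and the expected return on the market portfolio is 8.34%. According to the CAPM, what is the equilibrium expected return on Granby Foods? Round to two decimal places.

5.14%

β = ρ × σ_i / σ_m = 0.180 × 47.44% / 20.74% = 0.4117
MRP = 8.34% − 2.90% = 5.44%
E(R) = 2.90% + 0.4117 × 5.44% = 5.14%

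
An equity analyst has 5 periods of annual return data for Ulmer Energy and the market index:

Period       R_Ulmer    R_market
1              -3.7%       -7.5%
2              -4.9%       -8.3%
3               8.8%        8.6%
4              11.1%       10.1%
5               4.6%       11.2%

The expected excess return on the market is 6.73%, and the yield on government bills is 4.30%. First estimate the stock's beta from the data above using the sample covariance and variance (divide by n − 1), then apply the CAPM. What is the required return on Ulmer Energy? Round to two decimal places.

Mean R_i = (-3.7 − 4.9 + 8.8 + 11.1 + 4.6) / 5 = 3.1800%
Mean R_m = (-7.5 − 8.3 + 8.6 + 10.1 + 11.2) / 5 = 2.8200%
Σ(R_i − R̄_i)(R_m − R̄_m) = 262.8920  ⇒  Cov = 262.8920 / 4 = 65.7230
Σ(R_m − R̄_m)² = 386.7880  ⇒  Var(R_m) = 386.7880 / 4 = 96.6970
β = Cov / Var(R_m) = 65.7230 / 96.6970 = 0.6797
E(R) = R_f + β × MRP = 4.30% + 0.6797 × 6.73% = 8.87%

8.87%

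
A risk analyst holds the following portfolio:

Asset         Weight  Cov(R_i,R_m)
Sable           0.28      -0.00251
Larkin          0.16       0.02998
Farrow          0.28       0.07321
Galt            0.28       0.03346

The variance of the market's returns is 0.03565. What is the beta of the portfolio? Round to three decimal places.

0.953

β_Sable = -0.00251 / 0.03565 = -0.0704
β_Larkin = 0.02998 / 0.03565 = 0.8410
β_Farrow = 0.07321 / 0.03565 = 2.0536
β_Galt = 0.03346 / 0.03565 = 0.9386
β_P = Σ w_i β_i = 0.28×-0.0704 + 0.16×0.8410 + 0.28×2.0536 + 0.28×0.9386 = 0.9527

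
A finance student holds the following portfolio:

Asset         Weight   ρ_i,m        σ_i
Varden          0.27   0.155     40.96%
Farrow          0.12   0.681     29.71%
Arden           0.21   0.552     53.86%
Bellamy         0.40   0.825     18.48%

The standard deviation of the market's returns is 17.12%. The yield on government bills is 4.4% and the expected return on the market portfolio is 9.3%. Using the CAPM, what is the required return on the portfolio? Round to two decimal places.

β_Varden = 0.155 × 40.96% / 17.12% = 0.3708
β_Farrow = 0.681 × 29.71% / 17.12% = 1.1818
β_Arden = 0.552 × 53.86% / 17.12% = 1.7366
β_Bellamy = 0.825 × 18.48% / 17.12% = 0.8905
β_P = Σ w_i β_i = 0.27×0.3708 + 0.12×1.1818 + 0.21×1.7366 + 0.40×0.8905 = 0.9628
MRP = 9.3% − 4.4% = 4.90%
E(R_P) = R_f + β_P × MRP = 4.4% + 0.9628 × 4.9% = 9.12%

9.12%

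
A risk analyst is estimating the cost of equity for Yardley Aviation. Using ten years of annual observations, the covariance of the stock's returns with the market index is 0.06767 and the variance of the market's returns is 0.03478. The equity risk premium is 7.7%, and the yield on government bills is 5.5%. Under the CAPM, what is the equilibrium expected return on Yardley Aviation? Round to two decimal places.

20.48%

β = Cov(R_i, R_m) / Var(R_m) = 0.06767 / 0.03478 = 1.9457
E(R) = R_f + β × MRP = 5.5% + 1.9457 × 7.7% = 20.48%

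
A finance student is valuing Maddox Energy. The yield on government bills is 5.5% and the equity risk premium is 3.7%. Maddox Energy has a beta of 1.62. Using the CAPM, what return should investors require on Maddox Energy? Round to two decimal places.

11.49%

E(R) = R_f + β × MRP = 5.5% + 1.62 × 3.7% = 11.49%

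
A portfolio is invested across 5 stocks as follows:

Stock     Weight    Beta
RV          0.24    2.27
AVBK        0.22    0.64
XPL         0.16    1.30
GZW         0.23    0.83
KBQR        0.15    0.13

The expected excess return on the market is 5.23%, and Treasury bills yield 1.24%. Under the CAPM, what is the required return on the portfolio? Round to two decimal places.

7.01%

β_P = Σ w_i β_i = 0.24×2.27 + 0.22×0.64 + 0.16×1.30 + 0.23×0.83 + 0.15×0.13 = 1.1040
E(R_P) = R_f + β_P × MRP = 1.24% + 1.1040 × 5.23% = 7.01%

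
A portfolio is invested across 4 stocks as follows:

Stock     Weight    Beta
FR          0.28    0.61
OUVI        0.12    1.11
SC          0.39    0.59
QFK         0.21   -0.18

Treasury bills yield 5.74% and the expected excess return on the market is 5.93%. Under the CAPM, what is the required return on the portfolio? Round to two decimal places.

8.68%

β_P = Σ w_i β_i = 0.28×0.61 + 0.12×1.11 + 0.39×0.59 + 0.21×-0.18 = 0.4963
E(R_P) = R_f + β_P × MRP = 5.74% + 0.4963 × 5.93% = 8.68%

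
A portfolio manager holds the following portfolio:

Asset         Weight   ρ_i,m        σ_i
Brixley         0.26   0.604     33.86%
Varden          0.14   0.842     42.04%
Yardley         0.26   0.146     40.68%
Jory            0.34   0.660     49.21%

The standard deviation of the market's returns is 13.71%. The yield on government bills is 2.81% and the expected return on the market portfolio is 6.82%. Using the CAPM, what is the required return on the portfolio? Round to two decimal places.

β_Brixley = 0.604 × 33.86% / 13.71% = 1.4917
β_Varden = 0.842 × 42.04% / 13.71% = 2.5819
β_Yardley = 0.146 × 40.68% / 13.71% = 0.4332
β_Jory = 0.660 × 49.21% / 13.71% = 2.3690
β_P = Σ w_i β_i = 0.26×1.4917 + 0.14×2.5819 + 0.26×0.4332 + 0.34×2.3690 = 1.6674
MRP = 6.82% − 2.81% = 4.01%
E(R_P) = R_f + β_P × MRP = 2.81% + 1.6674 × 4.01% = 9.50%

9.50%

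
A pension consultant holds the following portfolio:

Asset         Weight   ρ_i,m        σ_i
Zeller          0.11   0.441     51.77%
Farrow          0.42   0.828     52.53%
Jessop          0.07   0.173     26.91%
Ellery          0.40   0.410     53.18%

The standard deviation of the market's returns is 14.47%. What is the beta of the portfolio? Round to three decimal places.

β_Zeller = 0.441 × 51.77% / 14.47% = 1.5778
β_Farrow = 0.828 × 52.53% / 14.47% = 3.0059
β_Jessop = 0.173 × 26.91% / 14.47% = 0.3217
β_Ellery = 0.410 × 53.18% / 14.47% = 1.5068
β_P = Σ w_i β_i = 0.11×1.5778 + 0.42×3.0059 + 0.07×0.3217 + 0.40×1.5068 = 2.0613

2.061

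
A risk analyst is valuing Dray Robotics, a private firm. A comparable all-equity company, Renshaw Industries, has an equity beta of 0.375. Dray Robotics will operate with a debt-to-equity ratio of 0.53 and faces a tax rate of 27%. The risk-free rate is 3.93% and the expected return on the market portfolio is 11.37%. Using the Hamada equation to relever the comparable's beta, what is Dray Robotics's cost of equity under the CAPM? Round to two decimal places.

7.80%

β_L = β_U × [1 + (1 − t)(D/E)] = 0.375 × [1 + (1 − 0.27) × 0.53]
    = 0.375 × [1 + 0.73 × 0.53] = 0.375 × 1.3869 = 0.5201
MRP = 11.37% − 3.93% = 7.44%
E(R) = R_f + β_L × MRP = 3.93% + 0.5201 × 7.44% = 7.80%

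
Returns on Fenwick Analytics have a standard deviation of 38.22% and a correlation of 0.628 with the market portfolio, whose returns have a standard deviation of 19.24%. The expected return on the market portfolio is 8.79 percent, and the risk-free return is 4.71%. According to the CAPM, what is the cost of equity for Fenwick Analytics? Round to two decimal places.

9.80%

β = ρ × σ_i / σ_m = 0.628 × 38.22% / 19.24% = 1.2475
MRP = 8.79% − 4.71% = 4.08%
E(R) = 4.71% + 1.2475 × 4.08% = 9.80%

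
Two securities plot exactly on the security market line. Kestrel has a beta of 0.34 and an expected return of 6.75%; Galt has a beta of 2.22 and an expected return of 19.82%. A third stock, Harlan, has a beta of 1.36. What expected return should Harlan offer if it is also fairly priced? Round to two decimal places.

13.84%

MRP (SML slope) = (19.82% − 6.75%) / (2.22 − 0.34) = 13.07% / 1.88 = 6.9521%
R_f (intercept) = 6.75% − 0.34 × 6.9521% = 4.3863%
E(R_Harlan) = R_f + β × MRP = 4.3863% + 1.36 × 6.9521% = 13.84%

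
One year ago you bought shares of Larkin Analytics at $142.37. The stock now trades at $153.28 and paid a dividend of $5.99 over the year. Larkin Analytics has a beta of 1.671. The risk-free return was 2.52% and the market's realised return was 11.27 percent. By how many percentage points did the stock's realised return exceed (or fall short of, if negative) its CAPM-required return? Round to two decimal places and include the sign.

Realised HPR = (P1 + D1 − P0) / P0 = (153.28 + 5.99 − 142.37) / 142.37 = 16.90 / 142.37 = 11.8705%
MRP = 11.27% − 2.52% = 8.75%
CAPM required = R_f + β·MRP = 2.52% + 1.671 × 8.75% = 17.14125%
α = realised − required = 11.8705% − 17.14125% = -5.27%

-5.27%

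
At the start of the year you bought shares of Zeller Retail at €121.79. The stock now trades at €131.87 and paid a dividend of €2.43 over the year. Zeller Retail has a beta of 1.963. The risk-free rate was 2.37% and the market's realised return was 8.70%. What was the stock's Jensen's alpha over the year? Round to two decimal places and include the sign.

Realised HPR = (P1 + D1 − P0) / P0 = (131.87 + 2.43 − 121.79) / 121.79 = 12.51 / 121.79 = 10.2718%
MRP = 8.70% − 2.37% = 6.33%
CAPM required = R_f + β·MRP = 2.37% + 1.963 × 6.33% = 14.79579%
α = realised − required = 10.2718% − 14.79579% = -4.52%

-4.52%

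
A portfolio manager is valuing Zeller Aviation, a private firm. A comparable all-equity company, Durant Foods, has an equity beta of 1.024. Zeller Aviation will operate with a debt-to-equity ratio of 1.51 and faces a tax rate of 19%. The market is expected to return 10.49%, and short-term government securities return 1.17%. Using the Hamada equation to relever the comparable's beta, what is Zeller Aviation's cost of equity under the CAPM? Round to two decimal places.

β_L = β_U × [1 + (1 − t)(D/E)] = 1.024 × [1 + (1 − 0.19) × 1.51]
    = 1.024 × [1 + 0.81 × 1.51] = 1.024 × 2.2231 = 2.2765
MRP = 10.49% − 1.17% = 9.32%
E(R) = R_f + β_L × MRP = 1.17% + 2.2765 × 9.32% = 22.39%

22.39%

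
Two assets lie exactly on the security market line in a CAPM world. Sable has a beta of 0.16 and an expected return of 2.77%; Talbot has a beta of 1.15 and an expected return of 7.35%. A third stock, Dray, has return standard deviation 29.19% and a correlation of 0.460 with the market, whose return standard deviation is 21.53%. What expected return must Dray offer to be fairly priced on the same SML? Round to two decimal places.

4.92%

MRP = (7.35% − 2.77%) / (1.15 − 0.16) = 4.6263%
R_f = 2.77% − 0.16 × 4.6263% = 2.0298%
β_Dray = ρ·σ_i/σ_m = 0.460 × 29.19 / 21.53 = 0.6237
E(R_Dray) = R_f + β × MRP = 2.0298% + 0.6237 × 4.6263% = 4.92%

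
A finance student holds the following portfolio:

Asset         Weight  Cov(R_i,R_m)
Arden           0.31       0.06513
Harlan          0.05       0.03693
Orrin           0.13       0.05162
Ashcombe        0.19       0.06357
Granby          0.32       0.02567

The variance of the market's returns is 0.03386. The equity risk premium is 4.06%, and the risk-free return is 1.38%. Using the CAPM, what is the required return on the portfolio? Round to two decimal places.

7.26%

β_Arden = 0.06513 / 0.03386 = 1.9235
β_Harlan = 0.03693 / 0.03386 = 1.0907
β_Orrin = 0.05162 / 0.03386 = 1.5245
β_Ashcombe = 0.06357 / 0.03386 = 1.8774
β_Granby = 0.02567 / 0.03386 = 0.7581
β_P = Σ w_i β_i = 0.31×1.9235 + 0.05×1.0907 + 0.13×1.5245 + 0.19×1.8774 + 0.32×0.7581 = 1.4483
E(R_P) = R_f + β_P × MRP = 1.38% + 1.4483 × 4.06% = 7.26%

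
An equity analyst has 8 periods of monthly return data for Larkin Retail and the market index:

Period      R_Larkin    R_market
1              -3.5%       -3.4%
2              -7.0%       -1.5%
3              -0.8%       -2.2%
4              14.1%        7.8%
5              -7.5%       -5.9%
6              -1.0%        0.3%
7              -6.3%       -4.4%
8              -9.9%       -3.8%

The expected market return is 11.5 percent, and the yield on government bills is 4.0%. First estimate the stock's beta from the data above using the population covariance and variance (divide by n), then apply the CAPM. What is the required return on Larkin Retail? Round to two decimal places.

16.28%

Mean R_i = (-3.5 − 7.0 − 0.8 + 14.1 − 7.5 − 1.0 − 6.3 − 9.9) / 8 = -2.7375%
Mean R_m = (-3.4 − 1.5 − 2.2 + 7.8 − 5.9 + 0.3 − 4.4 − 3.8) / 8 = -1.6375%
Σ(R_i − R̄_i)(R_m − R̄_m) = 207.5688  ⇒  Cov = 207.5688 / 8 = 25.9461
Σ(R_m − R̄_m)² = 126.7388  ⇒  Var(R_m) = 126.7388 / 8 = 15.8424
β = Cov / Var(R_m) = 25.9461 / 15.8424 = 1.6378
MRP = 11.5% − 4.0% = 7.50%
E(R) = R_f + β × MRP = 4.0% + 1.6378 × 7.5% = 16.28%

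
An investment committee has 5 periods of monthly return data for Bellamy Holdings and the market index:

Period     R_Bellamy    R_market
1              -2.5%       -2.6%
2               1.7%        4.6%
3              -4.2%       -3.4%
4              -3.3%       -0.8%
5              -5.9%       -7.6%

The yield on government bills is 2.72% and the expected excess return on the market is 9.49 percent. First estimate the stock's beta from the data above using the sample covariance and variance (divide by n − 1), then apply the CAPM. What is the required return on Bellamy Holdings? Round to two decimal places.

Mean R_i = (-2.5 + 1.7 − 4.2 − 3.3 − 5.9) / 5 = -2.8400%
Mean R_m = (-2.6 + 4.6 − 3.4 − 0.8 − 7.6) / 5 = -1.9600%
Σ(R_i − R̄_i)(R_m − R̄_m) = 48.2480  ⇒  Cov = 48.2480 / 4 = 12.0620
Σ(R_m − R̄_m)² = 78.6720  ⇒  Var(R_m) = 78.6720 / 4 = 19.6680
β = Cov / Var(R_m) = 12.0620 / 19.6680 = 0.6133
E(R) = R_f + β × MRP = 2.72% + 0.6133 × 9.49% = 8.54%

8.54%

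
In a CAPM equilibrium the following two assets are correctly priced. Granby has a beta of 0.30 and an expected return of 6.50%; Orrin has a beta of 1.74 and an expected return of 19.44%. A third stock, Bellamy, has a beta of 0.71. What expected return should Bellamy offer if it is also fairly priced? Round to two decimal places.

MRP (SML slope) = (19.44% − 6.50%) / (1.74 − 0.30) = 12.94% / 1.44 = 8.9861%
R_f (intercept) = 6.50% − 0.30 × 8.9861% = 3.8042%
E(R_Bellamy) = R_f + β × MRP = 3.8042% + 0.71 × 8.9861% = 10.18%

10.18%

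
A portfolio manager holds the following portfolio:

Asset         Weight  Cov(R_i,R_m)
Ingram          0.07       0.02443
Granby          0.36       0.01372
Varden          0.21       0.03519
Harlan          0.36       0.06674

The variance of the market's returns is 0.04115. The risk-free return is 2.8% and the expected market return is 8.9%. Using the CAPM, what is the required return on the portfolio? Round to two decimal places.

8.44%

β_Ingram = 0.02443 / 0.04115 = 0.5937
β_Granby = 0.01372 / 0.04115 = 0.3334
β_Varden = 0.03519 / 0.04115 = 0.8552
β_Harlan = 0.06674 / 0.04115 = 1.6219
β_P = Σ w_i β_i = 0.07×0.5937 + 0.36×0.3334 + 0.21×0.8552 + 0.36×1.6219 = 0.9251
MRP = 8.9% − 2.8% = 6.10%
E(R_P) = R_f + β_P × MRP = 2.8% + 0.9251 × 6.1% = 8.44%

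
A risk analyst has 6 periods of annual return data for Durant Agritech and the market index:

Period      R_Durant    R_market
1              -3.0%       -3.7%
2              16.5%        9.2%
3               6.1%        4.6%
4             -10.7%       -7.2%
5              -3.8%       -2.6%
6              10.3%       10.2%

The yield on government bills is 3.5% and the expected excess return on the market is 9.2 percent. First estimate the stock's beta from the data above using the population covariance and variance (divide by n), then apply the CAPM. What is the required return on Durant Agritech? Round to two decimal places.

Mean R_i = (-3.0 + 16.5 + 6.1 − 10.7 − 3.8 + 10.3) / 6 = 2.5667%
Mean R_m = (-3.7 + 9.2 + 4.6 − 7.2 − 2.6 + 10.2) / 6 = 1.7500%
Σ(R_i − R̄_i)(R_m − R̄_m) = 355.9900  ⇒  Cov = 355.9900 / 6 = 59.3317
Σ(R_m − R̄_m)² = 263.7550  ⇒  Var(R_m) = 263.7550 / 6 = 43.9592
β = Cov / Var(R_m) = 59.3317 / 43.9592 = 1.3497
E(R) = R_f + β × MRP = 3.5% + 1.3497 × 9.2% = 15.92%

15.92%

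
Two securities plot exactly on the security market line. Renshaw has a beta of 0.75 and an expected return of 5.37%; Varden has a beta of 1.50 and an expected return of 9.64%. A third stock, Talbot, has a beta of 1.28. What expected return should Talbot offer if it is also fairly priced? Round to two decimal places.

8.39%

MRP (SML slope) = (9.64% − 5.37%) / (1.50 − 0.75) = 4.27% / 0.75 = 5.6933%
R_f (intercept) = 5.37% − 0.75 × 5.6933% = 1.1000%
E(R_Talbot) = R_f + β × MRP = 1.1000% + 1.28 × 5.6933% = 8.39%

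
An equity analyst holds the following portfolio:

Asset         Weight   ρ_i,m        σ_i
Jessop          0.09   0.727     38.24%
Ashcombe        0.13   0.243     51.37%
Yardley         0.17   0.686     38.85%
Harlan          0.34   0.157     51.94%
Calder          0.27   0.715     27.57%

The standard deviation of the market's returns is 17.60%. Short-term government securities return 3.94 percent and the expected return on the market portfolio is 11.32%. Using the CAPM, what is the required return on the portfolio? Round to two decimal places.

10.96%

β_Jessop = 0.727 × 38.24% / 17.60% = 1.5796
β_Ashcombe = 0.243 × 51.37% / 17.60% = 0.7093
β_Yardley = 0.686 × 38.85% / 17.60% = 1.5143
β_Harlan = 0.157 × 51.94% / 17.60% = 0.4633
β_Calder = 0.715 × 27.57% / 17.60% = 1.1200
β_P = Σ w_i β_i = 0.09×1.5796 + 0.13×0.7093 + 0.17×1.5143 + 0.34×0.4633 + 0.27×1.1200 = 0.9517
MRP = 11.32% − 3.94% = 7.38%
E(R_P) = R_f + β_P × MRP = 3.94% + 0.9517 × 7.38% = 10.96%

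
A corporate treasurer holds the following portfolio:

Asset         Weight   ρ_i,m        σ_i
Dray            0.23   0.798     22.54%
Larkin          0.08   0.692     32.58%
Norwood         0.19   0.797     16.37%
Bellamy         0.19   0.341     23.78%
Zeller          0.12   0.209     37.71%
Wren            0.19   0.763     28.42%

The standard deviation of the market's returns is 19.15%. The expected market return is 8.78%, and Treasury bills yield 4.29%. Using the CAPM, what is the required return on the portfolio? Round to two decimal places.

β_Dray = 0.798 × 22.54% / 19.15% = 0.9393
β_Larkin = 0.692 × 32.58% / 19.15% = 1.1773
β_Norwood = 0.797 × 16.37% / 19.15% = 0.6813
β_Bellamy = 0.341 × 23.78% / 19.15% = 0.4234
β_Zeller = 0.209 × 37.71% / 19.15% = 0.4116
β_Wren = 0.763 × 28.42% / 19.15% = 1.1323
β_P = Σ w_i β_i = 0.23×0.9393 + 0.08×1.1773 + 0.19×0.6813 + 0.19×0.4234 + 0.12×0.4116 + 0.19×1.1323 = 0.7846
MRP = 8.78% − 4.29% = 4.49%
E(R_P) = R_f + β_P × MRP = 4.29% + 0.7846 × 4.49% = 7.81%

7.81%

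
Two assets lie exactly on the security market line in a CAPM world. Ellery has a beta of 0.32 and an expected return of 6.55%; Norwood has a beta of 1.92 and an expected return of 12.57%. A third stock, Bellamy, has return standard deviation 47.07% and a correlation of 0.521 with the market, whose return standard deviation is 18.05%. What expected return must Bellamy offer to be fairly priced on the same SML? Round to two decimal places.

10.46%

MRP = (12.57% − 6.55%) / (1.92 − 0.32) = 3.7625%
R_f = 6.55% − 0.32 × 3.7625% = 5.3460%
β_Bellamy = ρ·σ_i/σ_m = 0.521 × 47.07 / 18.05 = 1.3586
E(R_Bellamy) = R_f + β × MRP = 5.3460% + 1.3586 × 3.7625% = 10.46%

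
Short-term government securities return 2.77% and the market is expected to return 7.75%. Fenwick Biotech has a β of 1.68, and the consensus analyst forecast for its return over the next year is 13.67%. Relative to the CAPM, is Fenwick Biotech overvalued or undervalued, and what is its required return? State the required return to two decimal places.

MRP = 7.75% − 2.77% = 4.98%
Required return = R_f + β·MRP = 2.77% + 1.68 × 4.98% = 11.14%
Forecast 13.67% > required 11.14% → the stock plots above the SML → undervalued.

Undervalued; required return 11.14%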